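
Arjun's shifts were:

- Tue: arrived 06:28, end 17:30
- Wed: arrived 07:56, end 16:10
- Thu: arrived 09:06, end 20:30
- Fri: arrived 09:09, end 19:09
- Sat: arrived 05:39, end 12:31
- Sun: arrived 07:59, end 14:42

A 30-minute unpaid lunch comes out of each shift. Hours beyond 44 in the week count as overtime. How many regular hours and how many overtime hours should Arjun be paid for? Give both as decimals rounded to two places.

Regular 44.00 hours, overtime 7.25 hours

Tue: 06:28–17:30 = 11 h 2 min; less 30 min break → 10 h 32 min
Wed: 07:56–16:10 = 8 h 14 min; less 30 min break → 7 h 44 min
Thu: 09:06–20:30 = 11 h 24 min; less 30 min break → 10 h 54 min
Fri: 09:09–19:09 = 10 h 0 min; less 30 min break → 9 h 30 min
Sat: 05:39–12:31 = 6 h 52 min; less 30 min break → 6 h 22 min
Sun: 07:59–14:42 = 6 h 43 min; less 30 min break → 6 h 13 min
Total worked: 51 h 15 min = 51.25 h.
Threshold 44 h → overtime 7 h 15 min, regular 44 h 0 min.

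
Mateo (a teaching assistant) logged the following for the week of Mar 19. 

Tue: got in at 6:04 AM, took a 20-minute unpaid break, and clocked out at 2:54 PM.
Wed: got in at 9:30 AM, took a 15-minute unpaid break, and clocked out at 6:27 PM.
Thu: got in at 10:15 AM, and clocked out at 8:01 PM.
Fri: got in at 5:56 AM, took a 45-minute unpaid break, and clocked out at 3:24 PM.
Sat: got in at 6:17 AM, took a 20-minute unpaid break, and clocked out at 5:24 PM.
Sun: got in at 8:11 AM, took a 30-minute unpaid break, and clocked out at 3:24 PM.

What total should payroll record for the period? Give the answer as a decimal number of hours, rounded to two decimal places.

53.18 hours

Tue: 6:04 AM–2:54 PM = 8 h 50 min; less 20 min break → 8 h 30 min
Wed: 9:30 AM–6:27 PM = 8 h 57 min; less 15 min break → 8 h 42 min
Thu: 10:15 AM–8:01 PM = 9 h 46 min
Fri: 5:56 AM–3:24 PM = 9 h 28 min; less 45 min break → 8 h 43 min
Sat: 6:17 AM–5:24 PM = 11 h 7 min; less 20 min break → 10 h 47 min
Sun: 8:11 AM–3:24 PM = 7 h 13 min; less 30 min break → 6 h 43 min
Total: 8 h 30 min + 8 h 42 min + 9 h 46 min + 8 h 43 min + 10 h 47 min + 6 h 43 min = 53 h 11 min.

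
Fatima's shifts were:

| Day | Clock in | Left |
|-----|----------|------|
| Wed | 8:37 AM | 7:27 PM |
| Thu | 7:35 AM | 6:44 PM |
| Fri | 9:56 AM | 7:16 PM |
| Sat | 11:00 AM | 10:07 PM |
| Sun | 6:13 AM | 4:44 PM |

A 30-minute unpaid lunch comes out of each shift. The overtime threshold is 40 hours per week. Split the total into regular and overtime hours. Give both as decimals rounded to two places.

Regular 40.00 hours, overtime 10.45 hours

Wed: 8:37 AM–7:27 PM = 10 h 50 min; less 30 min break → 10 h 20 min
Thu: 7:35 AM–6:44 PM = 11 h 9 min; less 30 min break → 10 h 39 min
Fri: 9:56 AM–7:16 PM = 9 h 20 min; less 30 min break → 8 h 50 min
Sat: 11:00 AM–10:07 PM = 11 h 7 min; less 30 min break → 10 h 37 min
Sun: 6:13 AM–4:44 PM = 10 h 31 min; less 30 min break → 10 h 1 min
Total worked: 50 h 27 min = 50.45 h.
Threshold 40 h → overtime 10 h 27 min, regular 40 h 0 min.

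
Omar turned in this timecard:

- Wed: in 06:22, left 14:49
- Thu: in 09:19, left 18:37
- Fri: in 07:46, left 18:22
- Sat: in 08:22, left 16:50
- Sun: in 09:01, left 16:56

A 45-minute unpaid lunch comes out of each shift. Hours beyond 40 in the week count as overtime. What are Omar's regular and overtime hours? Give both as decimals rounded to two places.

Regular 40.00 hours, overtime 0.98 hours

Wed: 06:22–14:49 = 8 h 27 min; less 45 min break → 7 h 42 min
Thu: 09:19–18:37 = 9 h 18 min; less 45 min break → 8 h 33 min
Fri: 07:46–18:22 = 10 h 36 min; less 45 min break → 9 h 51 min
Sat: 08:22–16:50 = 8 h 28 min; less 45 min break → 7 h 43 min
Sun: 09:01–16:56 = 7 h 55 min; less 45 min break → 7 h 10 min
Total worked: 40 h 59 min = 40.98 h.
Threshold 40 h → overtime 0 h 59 min, regular 40 h 0 min.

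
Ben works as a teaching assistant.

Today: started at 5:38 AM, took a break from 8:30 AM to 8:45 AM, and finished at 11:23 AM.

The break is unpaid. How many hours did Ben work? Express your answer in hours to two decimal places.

5.50 hours

Today: 5:38 AM–11:23 AM = 5 h 45 min; less 15 min break → 5 h 30 min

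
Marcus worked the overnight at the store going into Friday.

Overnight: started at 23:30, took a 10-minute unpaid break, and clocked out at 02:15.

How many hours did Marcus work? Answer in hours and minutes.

2 h 35 min

Overnight: 23:30 → midnight = 0 h 30 min; midnight → 02:15 = 2 h 15 min; span 2 h 45 min; less 10 min break → 2 h 35 min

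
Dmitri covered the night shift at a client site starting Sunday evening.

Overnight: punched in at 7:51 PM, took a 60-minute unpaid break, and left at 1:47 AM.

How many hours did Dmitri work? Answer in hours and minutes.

4 h 56 min

Overnight: 7:51 PM → midnight = 4 h 9 min; midnight → 1:47 AM = 1 h 47 min; span 5 h 56 min; less 60 min break → 4 h 56 min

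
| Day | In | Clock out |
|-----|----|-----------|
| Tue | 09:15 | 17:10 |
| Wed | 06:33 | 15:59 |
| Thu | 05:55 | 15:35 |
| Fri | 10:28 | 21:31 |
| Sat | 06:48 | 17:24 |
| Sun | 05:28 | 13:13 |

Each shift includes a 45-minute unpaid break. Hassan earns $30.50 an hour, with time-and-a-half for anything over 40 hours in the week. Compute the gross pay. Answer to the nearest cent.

$1765.19

Tue: 09:15–17:10 = 7 h 55 min; less 45 min break → 7 h 10 min
Wed: 06:33–15:59 = 9 h 26 min; less 45 min break → 8 h 41 min
Thu: 05:55–15:35 = 9 h 40 min; less 45 min break → 8 h 55 min
Fri: 10:28–21:31 = 11 h 3 min; less 45 min break → 10 h 18 min
Sat: 06:48–17:24 = 10 h 36 min; less 45 min break → 9 h 51 min
Sun: 05:28–13:13 = 7 h 45 min; less 45 min break → 7 h 0 min
Total worked: 51 h 55 min = 3115 min.
Regular 40 h 0 min = 2400 min at $30.50/h; overtime 11 h 55 min = 715 min at $45.75/h.
Pay = (2400 × $30.50 + 715 × $45.75) ÷ 60 = $1765.19.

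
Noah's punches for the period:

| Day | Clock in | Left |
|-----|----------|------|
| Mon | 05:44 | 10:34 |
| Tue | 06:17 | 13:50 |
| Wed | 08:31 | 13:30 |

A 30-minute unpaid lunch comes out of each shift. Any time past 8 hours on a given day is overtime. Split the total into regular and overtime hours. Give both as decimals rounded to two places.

Regular 15.87 hours, overtime 0.00 hours

Mon: 05:44–10:34 = 4 h 50 min; less 30 min break → 4 h 20 min
Tue: 06:17–13:50 = 7 h 33 min; less 30 min break → 7 h 3 min
Wed: 08:31–13:30 = 4 h 59 min; less 30 min break → 4 h 29 min
Mon reg 4 h 20 min / OT 0 h 0 min; Tue reg 7 h 3 min / OT 0 h 0 min; Wed reg 4 h 29 min / OT 0 h 0 min.
Totals: regular 15 h 52 min, overtime 0 h 0 min.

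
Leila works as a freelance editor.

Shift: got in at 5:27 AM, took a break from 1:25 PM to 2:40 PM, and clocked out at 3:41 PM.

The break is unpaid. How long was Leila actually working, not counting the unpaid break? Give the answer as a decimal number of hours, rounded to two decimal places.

Shift: 5:27 AM–3:41 PM = 10 h 14 min; less 75 min break → 8 h 59 min

8.98 hours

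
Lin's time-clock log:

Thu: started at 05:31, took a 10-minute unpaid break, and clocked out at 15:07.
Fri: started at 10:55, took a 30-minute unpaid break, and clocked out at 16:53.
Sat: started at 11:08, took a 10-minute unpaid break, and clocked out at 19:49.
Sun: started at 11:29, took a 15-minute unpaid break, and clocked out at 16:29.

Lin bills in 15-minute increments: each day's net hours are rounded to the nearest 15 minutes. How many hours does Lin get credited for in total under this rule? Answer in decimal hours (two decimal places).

Thu: 05:31–15:07 = 9 h 36 min − 10 min = 9 h 26 min → rounds to 9 h 30 min
Fri: 10:55–16:53 = 5 h 58 min − 30 min = 5 h 28 min → rounds to 5 h 30 min
Sat: 11:08–19:49 = 8 h 41 min − 10 min = 8 h 31 min → rounds to 8 h 30 min
Sun: 11:29–16:29 = 5 h 0 min − 15 min = 4 h 45 min → rounds to 4 h 45 min
Total credited: 28 h 15 min.

28.25 hours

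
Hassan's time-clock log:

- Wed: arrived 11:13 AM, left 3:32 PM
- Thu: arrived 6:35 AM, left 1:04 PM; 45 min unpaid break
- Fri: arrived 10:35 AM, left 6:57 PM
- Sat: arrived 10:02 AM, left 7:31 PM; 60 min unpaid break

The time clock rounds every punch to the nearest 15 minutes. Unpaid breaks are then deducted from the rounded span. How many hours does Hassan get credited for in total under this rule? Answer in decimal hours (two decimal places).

Wed: in 11:13 AM→11:15 AM, out 3:32 PM→3:30 PM; 4 h 15 min
Thu: in 6:35 AM→6:30 AM, out 1:04 PM→1:00 PM; 6 h 30 min − 45 min = 5 h 45 min
Fri: in 10:35 AM→10:30 AM, out 6:57 PM→7:00 PM; 8 h 30 min
Sat: in 10:02 AM→10:00 AM, out 7:31 PM→7:30 PM; 9 h 30 min − 60 min = 8 h 30 min
Total credited: 27 h 0 min.

27.00 hours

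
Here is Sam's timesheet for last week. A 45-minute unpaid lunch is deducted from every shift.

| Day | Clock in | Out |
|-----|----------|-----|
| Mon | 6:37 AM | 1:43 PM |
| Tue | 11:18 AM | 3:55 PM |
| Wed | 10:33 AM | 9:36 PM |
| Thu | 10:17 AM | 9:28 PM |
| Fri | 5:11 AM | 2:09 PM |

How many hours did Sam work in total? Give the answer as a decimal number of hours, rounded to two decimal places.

Mon: 6:37 AM–1:43 PM = 7 h 6 min; less 45 min break → 6 h 21 min
Tue: 11:18 AM–3:55 PM = 4 h 37 min; less 45 min break → 3 h 52 min
Wed: 10:33 AM–9:36 PM = 11 h 3 min; less 45 min break → 10 h 18 min
Thu: 10:17 AM–9:28 PM = 11 h 11 min; less 45 min break → 10 h 26 min
Fri: 5:11 AM–2:09 PM = 8 h 58 min; less 45 min break → 8 h 13 min
Total: 6 h 21 min + 3 h 52 min + 10 h 18 min + 10 h 26 min + 8 h 13 min = 39 h 10 min.

39.17 hours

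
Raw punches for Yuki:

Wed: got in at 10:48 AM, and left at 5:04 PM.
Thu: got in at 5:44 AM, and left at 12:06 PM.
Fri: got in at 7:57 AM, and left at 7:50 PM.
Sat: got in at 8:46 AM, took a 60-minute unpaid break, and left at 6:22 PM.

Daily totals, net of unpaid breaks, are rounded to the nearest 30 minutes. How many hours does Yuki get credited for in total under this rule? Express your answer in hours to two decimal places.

33.50 hours

Wed: 10:48 AM–5:04 PM = 6 h 16 min → rounds to 6 h 30 min
Thu: 5:44 AM–12:06 PM = 6 h 22 min → rounds to 6 h 30 min
Fri: 7:57 AM–7:50 PM = 11 h 53 min → rounds to 12 h 0 min
Sat: 8:46 AM–6:22 PM = 9 h 36 min − 60 min = 8 h 36 min → rounds to 8 h 30 min
Total credited: 33 h 30 min.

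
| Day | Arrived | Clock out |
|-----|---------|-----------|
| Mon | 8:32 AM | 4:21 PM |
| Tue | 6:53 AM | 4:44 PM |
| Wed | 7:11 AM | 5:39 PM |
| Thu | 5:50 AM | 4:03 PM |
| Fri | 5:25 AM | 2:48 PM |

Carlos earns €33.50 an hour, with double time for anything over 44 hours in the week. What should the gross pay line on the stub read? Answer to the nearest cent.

€1724.13

Mon: 8:32 AM–4:21 PM = 7 h 49 min
Tue: 6:53 AM–4:44 PM = 9 h 51 min
Wed: 7:11 AM–5:39 PM = 10 h 28 min
Thu: 5:50 AM–4:03 PM = 10 h 13 min
Fri: 5:25 AM–2:48 PM = 9 h 23 min
Total worked: 47 h 44 min = 2864 min.
Regular 44 h 0 min = 2640 min at €33.50/h; overtime 3 h 44 min = 224 min at €67.00/h.
Pay = (2640 × €33.50 + 224 × €67.00) ÷ 60 = €1724.13.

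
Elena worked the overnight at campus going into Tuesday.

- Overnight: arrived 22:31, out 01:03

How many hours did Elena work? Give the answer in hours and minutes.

Overnight: 22:31 → midnight = 1 h 29 min; midnight → 01:03 = 1 h 3 min; span 2 h 32 min

2 h 32 min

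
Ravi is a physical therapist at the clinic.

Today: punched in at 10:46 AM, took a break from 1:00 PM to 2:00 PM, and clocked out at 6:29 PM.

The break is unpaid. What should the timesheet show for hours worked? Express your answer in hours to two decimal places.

6.72 hours

Today: 10:46 AM–6:29 PM = 7 h 43 min; less 60 min break → 6 h 43 min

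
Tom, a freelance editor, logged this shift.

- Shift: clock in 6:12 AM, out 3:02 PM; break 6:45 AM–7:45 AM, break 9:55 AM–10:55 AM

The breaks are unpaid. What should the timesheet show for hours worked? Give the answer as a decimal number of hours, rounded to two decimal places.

6.83 hours

Shift: 6:12 AM–3:02 PM = 8 h 50 min; less 120 min break → 6 h 50 min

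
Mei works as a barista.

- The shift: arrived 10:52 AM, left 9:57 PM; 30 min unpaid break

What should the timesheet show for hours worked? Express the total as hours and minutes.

The shift: 10:52 AM–9:57 PM = 11 h 5 min; less 30 min break → 10 h 35 min

10 h 35 min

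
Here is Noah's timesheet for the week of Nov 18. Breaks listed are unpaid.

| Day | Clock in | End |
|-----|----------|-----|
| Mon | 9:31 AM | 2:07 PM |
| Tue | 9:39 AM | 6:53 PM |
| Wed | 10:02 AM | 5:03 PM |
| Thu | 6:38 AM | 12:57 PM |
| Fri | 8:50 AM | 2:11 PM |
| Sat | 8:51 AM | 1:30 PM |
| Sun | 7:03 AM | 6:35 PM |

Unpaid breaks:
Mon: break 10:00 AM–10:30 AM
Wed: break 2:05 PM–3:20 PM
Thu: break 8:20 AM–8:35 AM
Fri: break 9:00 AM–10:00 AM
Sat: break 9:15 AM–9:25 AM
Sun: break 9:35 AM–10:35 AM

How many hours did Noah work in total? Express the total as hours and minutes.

Mon: 9:31 AM–2:07 PM = 4 h 36 min; less 30 min break → 4 h 6 min
Tue: 9:39 AM–6:53 PM = 9 h 14 min
Wed: 10:02 AM–5:03 PM = 7 h 1 min; less 75 min break → 5 h 46 min
Thu: 6:38 AM–12:57 PM = 6 h 19 min; less 15 min break → 6 h 4 min
Fri: 8:50 AM–2:11 PM = 5 h 21 min; less 60 min break → 4 h 21 min
Sat: 8:51 AM–1:30 PM = 4 h 39 min; less 10 min break → 4 h 29 min
Sun: 7:03 AM–6:35 PM = 11 h 32 min; less 60 min break → 10 h 32 min
Total: 4 h 6 min + 9 h 14 min + 5 h 46 min + 6 h 4 min + 4 h 21 min + 4 h 29 min + 10 h 32 min = 44 h 32 min.

44 h 32 min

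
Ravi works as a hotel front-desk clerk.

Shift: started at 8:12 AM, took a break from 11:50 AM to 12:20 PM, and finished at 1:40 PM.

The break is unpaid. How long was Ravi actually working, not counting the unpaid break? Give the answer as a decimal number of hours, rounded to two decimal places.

4.97 hours

Shift: 8:12 AM–1:40 PM = 5 h 28 min; less 30 min break → 4 h 58 min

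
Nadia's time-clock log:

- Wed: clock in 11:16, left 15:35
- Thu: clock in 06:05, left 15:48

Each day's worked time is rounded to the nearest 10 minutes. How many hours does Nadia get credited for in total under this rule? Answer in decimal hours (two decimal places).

14.00 hours

Wed: 11:16–15:35 = 4 h 19 min → rounds to 4 h 20 min
Thu: 06:05–15:48 = 9 h 43 min → rounds to 9 h 40 min
Total credited: 14 h 0 min.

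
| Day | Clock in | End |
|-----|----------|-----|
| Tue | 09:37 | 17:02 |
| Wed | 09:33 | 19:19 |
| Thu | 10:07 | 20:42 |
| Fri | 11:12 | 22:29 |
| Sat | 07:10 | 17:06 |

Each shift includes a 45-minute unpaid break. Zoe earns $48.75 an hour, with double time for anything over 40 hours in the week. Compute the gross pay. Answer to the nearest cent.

$2460.25

Tue: 09:37–17:02 = 7 h 25 min; less 45 min break → 6 h 40 min
Wed: 09:33–19:19 = 9 h 46 min; less 45 min break → 9 h 1 min
Thu: 10:07–20:42 = 10 h 35 min; less 45 min break → 9 h 50 min
Fri: 11:12–22:29 = 11 h 17 min; less 45 min break → 10 h 32 min
Sat: 07:10–17:06 = 9 h 56 min; less 45 min break → 9 h 11 min
Total worked: 45 h 14 min = 2714 min.
Regular 40 h 0 min = 2400 min at $48.75/h; overtime 5 h 14 min = 314 min at $97.50/h.
Pay = (2400 × $48.75 + 314 × $97.50) ÷ 60 = $2460.25.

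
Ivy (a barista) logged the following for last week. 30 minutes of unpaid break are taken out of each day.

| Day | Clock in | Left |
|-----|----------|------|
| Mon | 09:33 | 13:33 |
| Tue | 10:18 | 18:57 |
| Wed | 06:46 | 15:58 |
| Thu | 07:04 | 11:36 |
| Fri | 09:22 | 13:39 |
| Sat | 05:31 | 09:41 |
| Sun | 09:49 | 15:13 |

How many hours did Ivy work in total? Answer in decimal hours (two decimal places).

36.73 hours

Mon: 09:33–13:33 = 4 h 0 min; less 30 min break → 3 h 30 min
Tue: 10:18–18:57 = 8 h 39 min; less 30 min break → 8 h 9 min
Wed: 06:46–15:58 = 9 h 12 min; less 30 min break → 8 h 42 min
Thu: 07:04–11:36 = 4 h 32 min; less 30 min break → 4 h 2 min
Fri: 09:22–13:39 = 4 h 17 min; less 30 min break → 3 h 47 min
Sat: 05:31–09:41 = 4 h 10 min; less 30 min break → 3 h 40 min
Sun: 09:49–15:13 = 5 h 24 min; less 30 min break → 4 h 54 min
Total: 3 h 30 min + 8 h 9 min + 8 h 42 min + 4 h 2 min + 3 h 47 min + 3 h 40 min + 4 h 54 min = 36 h 44 min.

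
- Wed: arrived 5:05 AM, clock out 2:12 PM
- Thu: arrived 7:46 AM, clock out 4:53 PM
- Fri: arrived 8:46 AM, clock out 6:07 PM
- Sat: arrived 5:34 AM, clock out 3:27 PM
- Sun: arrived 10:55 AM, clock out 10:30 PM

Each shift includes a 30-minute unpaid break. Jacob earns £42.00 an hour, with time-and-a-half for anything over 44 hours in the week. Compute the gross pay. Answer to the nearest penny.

Wed: 5:05 AM–2:12 PM = 9 h 7 min; less 30 min break → 8 h 37 min
Thu: 7:46 AM–4:53 PM = 9 h 7 min; less 30 min break → 8 h 37 min
Fri: 8:46 AM–6:07 PM = 9 h 21 min; less 30 min break → 8 h 51 min
Sat: 5:34 AM–3:27 PM = 9 h 53 min; less 30 min break → 9 h 23 min
Sun: 10:55 AM–10:30 PM = 11 h 35 min; less 30 min break → 11 h 5 min
Total worked: 46 h 33 min = 2793 min.
Regular 44 h 0 min = 2640 min at £42.00/h; overtime 2 h 33 min = 153 min at £63.00/h.
Pay = (2640 × £42.00 + 153 × £63.00) ÷ 60 = £2008.65.

£2008.65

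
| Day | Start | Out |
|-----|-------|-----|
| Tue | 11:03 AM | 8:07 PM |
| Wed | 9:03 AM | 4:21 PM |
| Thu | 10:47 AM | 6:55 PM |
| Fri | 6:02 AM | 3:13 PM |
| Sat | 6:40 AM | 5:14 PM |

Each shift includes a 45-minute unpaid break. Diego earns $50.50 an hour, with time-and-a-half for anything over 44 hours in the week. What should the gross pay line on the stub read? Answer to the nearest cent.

$2045.25

Tue: 11:03 AM–8:07 PM = 9 h 4 min; less 45 min break → 8 h 19 min
Wed: 9:03 AM–4:21 PM = 7 h 18 min; less 45 min break → 6 h 33 min
Thu: 10:47 AM–6:55 PM = 8 h 8 min; less 45 min break → 7 h 23 min
Fri: 6:02 AM–3:13 PM = 9 h 11 min; less 45 min break → 8 h 26 min
Sat: 6:40 AM–5:14 PM = 10 h 34 min; less 45 min break → 9 h 49 min
Total worked: 40 h 30 min = 2430 min.
Regular 40 h 30 min = 2430 min at $50.50/h; overtime 0 h 0 min = 0 min at $75.75/h.
Pay = (2430 × $50.50 + 0 × $75.75) ÷ 60 = $2045.25.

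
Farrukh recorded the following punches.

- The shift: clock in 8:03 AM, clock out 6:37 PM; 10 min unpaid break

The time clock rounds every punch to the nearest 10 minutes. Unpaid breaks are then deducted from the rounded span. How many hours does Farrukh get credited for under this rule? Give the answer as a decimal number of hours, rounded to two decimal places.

10.50 hours

The shift: in 8:03 AM→8:00 AM, out 6:37 PM→6:40 PM; 10 h 40 min − 10 min = 10 h 30 min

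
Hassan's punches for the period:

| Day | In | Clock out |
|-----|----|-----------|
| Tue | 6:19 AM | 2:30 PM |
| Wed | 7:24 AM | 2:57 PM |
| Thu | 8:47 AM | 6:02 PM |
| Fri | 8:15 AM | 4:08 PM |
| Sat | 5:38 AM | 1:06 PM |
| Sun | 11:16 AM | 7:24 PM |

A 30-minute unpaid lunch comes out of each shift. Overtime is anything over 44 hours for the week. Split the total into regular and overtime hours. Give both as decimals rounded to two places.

Tue: 6:19 AM–2:30 PM = 8 h 11 min; less 30 min break → 7 h 41 min
Wed: 7:24 AM–2:57 PM = 7 h 33 min; less 30 min break → 7 h 3 min
Thu: 8:47 AM–6:02 PM = 9 h 15 min; less 30 min break → 8 h 45 min
Fri: 8:15 AM–4:08 PM = 7 h 53 min; less 30 min break → 7 h 23 min
Sat: 5:38 AM–1:06 PM = 7 h 28 min; less 30 min break → 6 h 58 min
Sun: 11:16 AM–7:24 PM = 8 h 8 min; less 30 min break → 7 h 38 min
Total worked: 45 h 28 min = 45.47 h.
Threshold 44 h → overtime 1 h 28 min, regular 44 h 0 min.

Regular 44.00 hours, overtime 1.47 hours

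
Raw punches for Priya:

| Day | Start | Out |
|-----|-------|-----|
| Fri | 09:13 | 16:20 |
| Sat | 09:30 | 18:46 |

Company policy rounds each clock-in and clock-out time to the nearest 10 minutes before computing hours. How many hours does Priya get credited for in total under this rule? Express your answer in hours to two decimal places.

Fri: in 09:13→09:10, out 16:20→16:20; 7 h 10 min
Sat: in 09:30→09:30, out 18:46→18:50; 9 h 20 min
Total credited: 16 h 30 min.

16.50 hours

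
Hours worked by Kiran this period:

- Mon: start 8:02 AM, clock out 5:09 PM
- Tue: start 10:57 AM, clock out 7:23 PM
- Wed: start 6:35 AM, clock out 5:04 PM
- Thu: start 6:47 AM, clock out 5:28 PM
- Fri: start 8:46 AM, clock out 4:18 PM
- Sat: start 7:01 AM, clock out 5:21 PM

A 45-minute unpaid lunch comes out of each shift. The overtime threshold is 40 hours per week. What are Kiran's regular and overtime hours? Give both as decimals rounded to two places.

Regular 40.00 hours, overtime 12.08 hours

Mon: 8:02 AM–5:09 PM = 9 h 7 min; less 45 min break → 8 h 22 min
Tue: 10:57 AM–7:23 PM = 8 h 26 min; less 45 min break → 7 h 41 min
Wed: 6:35 AM–5:04 PM = 10 h 29 min; less 45 min break → 9 h 44 min
Thu: 6:47 AM–5:28 PM = 10 h 41 min; less 45 min break → 9 h 56 min
Fri: 8:46 AM–4:18 PM = 7 h 32 min; less 45 min break → 6 h 47 min
Sat: 7:01 AM–5:21 PM = 10 h 20 min; less 45 min break → 9 h 35 min
Total worked: 52 h 5 min = 52.08 h.
Threshold 40 h → overtime 12 h 5 min, regular 40 h 0 min.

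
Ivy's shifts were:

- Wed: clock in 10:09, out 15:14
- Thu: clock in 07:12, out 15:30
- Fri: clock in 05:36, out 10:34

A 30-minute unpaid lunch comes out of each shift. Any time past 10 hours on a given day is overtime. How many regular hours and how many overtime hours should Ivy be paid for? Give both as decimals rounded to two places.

Regular 16.85 hours, overtime 0.00 hours

Wed: 10:09–15:14 = 5 h 5 min; less 30 min break → 4 h 35 min
Thu: 07:12–15:30 = 8 h 18 min; less 30 min break → 7 h 48 min
Fri: 05:36–10:34 = 4 h 58 min; less 30 min break → 4 h 28 min
Wed reg 4 h 35 min / OT 0 h 0 min; Thu reg 7 h 48 min / OT 0 h 0 min; Fri reg 4 h 28 min / OT 0 h 0 min.
Totals: regular 16 h 51 min, overtime 0 h 0 min.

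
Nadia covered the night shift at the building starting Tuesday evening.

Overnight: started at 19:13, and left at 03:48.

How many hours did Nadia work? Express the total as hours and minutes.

8 h 35 min

Overnight: 19:13 → midnight = 4 h 47 min; midnight → 03:48 = 3 h 48 min; span 8 h 35 min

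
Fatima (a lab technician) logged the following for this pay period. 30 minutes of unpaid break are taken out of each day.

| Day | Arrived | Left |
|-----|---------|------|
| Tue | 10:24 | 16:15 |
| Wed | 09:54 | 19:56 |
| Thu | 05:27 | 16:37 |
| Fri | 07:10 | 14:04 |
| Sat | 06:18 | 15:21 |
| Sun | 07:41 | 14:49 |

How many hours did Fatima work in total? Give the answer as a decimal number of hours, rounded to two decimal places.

47.13 hours

Tue: 10:24–16:15 = 5 h 51 min; less 30 min break → 5 h 21 min
Wed: 09:54–19:56 = 10 h 2 min; less 30 min break → 9 h 32 min
Thu: 05:27–16:37 = 11 h 10 min; less 30 min break → 10 h 40 min
Fri: 07:10–14:04 = 6 h 54 min; less 30 min break → 6 h 24 min
Sat: 06:18–15:21 = 9 h 3 min; less 30 min break → 8 h 33 min
Sun: 07:41–14:49 = 7 h 8 min; less 30 min break → 6 h 38 min
Total: 5 h 21 min + 9 h 32 min + 10 h 40 min + 6 h 24 min + 8 h 33 min + 6 h 38 min = 47 h 8 min.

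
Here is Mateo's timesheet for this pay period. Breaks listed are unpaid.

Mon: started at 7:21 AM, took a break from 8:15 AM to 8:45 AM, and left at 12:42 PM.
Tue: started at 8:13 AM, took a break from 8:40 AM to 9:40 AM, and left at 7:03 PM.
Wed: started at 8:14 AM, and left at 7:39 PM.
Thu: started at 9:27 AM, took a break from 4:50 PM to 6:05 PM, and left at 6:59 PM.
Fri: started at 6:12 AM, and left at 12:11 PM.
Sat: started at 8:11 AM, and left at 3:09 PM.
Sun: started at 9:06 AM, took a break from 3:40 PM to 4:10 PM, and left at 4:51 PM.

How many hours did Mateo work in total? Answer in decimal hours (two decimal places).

Mon: 7:21 AM–12:42 PM = 5 h 21 min; less 30 min break → 4 h 51 min
Tue: 8:13 AM–7:03 PM = 10 h 50 min; less 60 min break → 9 h 50 min
Wed: 8:14 AM–7:39 PM = 11 h 25 min
Thu: 9:27 AM–6:59 PM = 9 h 32 min; less 75 min break → 8 h 17 min
Fri: 6:12 AM–12:11 PM = 5 h 59 min
Sat: 8:11 AM–3:09 PM = 6 h 58 min
Sun: 9:06 AM–4:51 PM = 7 h 45 min; less 30 min break → 7 h 15 min
Total: 4 h 51 min + 9 h 50 min + 11 h 25 min + 8 h 17 min + 5 h 59 min + 6 h 58 min + 7 h 15 min = 54 h 35 min.

54.58 hours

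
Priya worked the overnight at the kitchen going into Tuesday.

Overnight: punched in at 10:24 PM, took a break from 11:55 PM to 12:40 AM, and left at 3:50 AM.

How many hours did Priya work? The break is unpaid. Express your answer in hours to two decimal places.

Overnight: 10:24 PM → midnight = 1 h 36 min; midnight → 3:50 AM = 3 h 50 min; span 5 h 26 min; less 45 min break → 4 h 41 min

4.68 hours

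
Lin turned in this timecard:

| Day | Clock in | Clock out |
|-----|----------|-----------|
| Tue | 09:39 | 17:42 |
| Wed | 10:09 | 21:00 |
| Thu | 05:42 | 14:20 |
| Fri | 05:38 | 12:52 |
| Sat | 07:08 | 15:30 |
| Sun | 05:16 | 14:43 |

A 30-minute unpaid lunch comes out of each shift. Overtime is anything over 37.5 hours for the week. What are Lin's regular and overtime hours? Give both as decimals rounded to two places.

Tue: 09:39–17:42 = 8 h 3 min; less 30 min break → 7 h 33 min
Wed: 10:09–21:00 = 10 h 51 min; less 30 min break → 10 h 21 min
Thu: 05:42–14:20 = 8 h 38 min; less 30 min break → 8 h 8 min
Fri: 05:38–12:52 = 7 h 14 min; less 30 min break → 6 h 44 min
Sat: 07:08–15:30 = 8 h 22 min; less 30 min break → 7 h 52 min
Sun: 05:16–14:43 = 9 h 27 min; less 30 min break → 8 h 57 min
Total worked: 49 h 35 min = 49.58 h.
Threshold 37.5 h → overtime 12 h 5 min, regular 37 h 30 min.

Regular 37.50 hours, overtime 12.08 hours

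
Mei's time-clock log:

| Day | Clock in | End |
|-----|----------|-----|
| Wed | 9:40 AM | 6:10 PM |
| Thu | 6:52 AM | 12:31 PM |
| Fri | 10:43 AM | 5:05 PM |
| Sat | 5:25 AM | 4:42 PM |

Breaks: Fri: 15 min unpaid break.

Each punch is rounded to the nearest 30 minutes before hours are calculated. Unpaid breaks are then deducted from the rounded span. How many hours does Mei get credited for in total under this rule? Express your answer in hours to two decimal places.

Wed: in 9:40 AM→9:30 AM, out 6:10 PM→6:00 PM; 8 h 30 min
Thu: in 6:52 AM→7:00 AM, out 12:31 PM→12:30 PM; 5 h 30 min
Fri: in 10:43 AM→10:30 AM, out 5:05 PM→5:00 PM; 6 h 30 min − 15 min = 6 h 15 min
Sat: in 5:25 AM→5:30 AM, out 4:42 PM→4:30 PM; 11 h 0 min
Total credited: 31 h 15 min.

31.25 hours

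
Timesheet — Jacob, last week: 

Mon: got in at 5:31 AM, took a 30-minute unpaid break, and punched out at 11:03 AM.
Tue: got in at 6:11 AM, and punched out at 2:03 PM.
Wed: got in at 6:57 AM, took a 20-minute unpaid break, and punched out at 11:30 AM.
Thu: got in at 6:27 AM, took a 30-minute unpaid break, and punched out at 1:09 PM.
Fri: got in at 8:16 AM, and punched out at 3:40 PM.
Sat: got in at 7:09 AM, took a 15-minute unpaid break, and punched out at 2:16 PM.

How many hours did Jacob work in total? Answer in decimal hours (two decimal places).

37.58 hours

Mon: 5:31 AM–11:03 AM = 5 h 32 min; less 30 min break → 5 h 2 min
Tue: 6:11 AM–2:03 PM = 7 h 52 min
Wed: 6:57 AM–11:30 AM = 4 h 33 min; less 20 min break → 4 h 13 min
Thu: 6:27 AM–1:09 PM = 6 h 42 min; less 30 min break → 6 h 12 min
Fri: 8:16 AM–3:40 PM = 7 h 24 min
Sat: 7:09 AM–2:16 PM = 7 h 7 min; less 15 min break → 6 h 52 min
Total: 5 h 2 min + 7 h 52 min + 4 h 13 min + 6 h 12 min + 7 h 24 min + 6 h 52 min = 37 h 35 min.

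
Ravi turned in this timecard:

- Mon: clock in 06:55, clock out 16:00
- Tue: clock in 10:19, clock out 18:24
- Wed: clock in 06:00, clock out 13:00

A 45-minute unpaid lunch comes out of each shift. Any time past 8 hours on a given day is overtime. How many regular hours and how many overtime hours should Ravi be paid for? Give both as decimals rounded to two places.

Mon: 06:55–16:00 = 9 h 5 min; less 45 min break → 8 h 20 min
Tue: 10:19–18:24 = 8 h 5 min; less 45 min break → 7 h 20 min
Wed: 06:00–13:00 = 7 h 0 min; less 45 min break → 6 h 15 min
Mon reg 8 h 0 min / OT 0 h 20 min; Tue reg 7 h 20 min / OT 0 h 0 min; Wed reg 6 h 15 min / OT 0 h 0 min.
Totals: regular 21 h 35 min, overtime 0 h 20 min.

Regular 21.58 hours, overtime 0.33 hours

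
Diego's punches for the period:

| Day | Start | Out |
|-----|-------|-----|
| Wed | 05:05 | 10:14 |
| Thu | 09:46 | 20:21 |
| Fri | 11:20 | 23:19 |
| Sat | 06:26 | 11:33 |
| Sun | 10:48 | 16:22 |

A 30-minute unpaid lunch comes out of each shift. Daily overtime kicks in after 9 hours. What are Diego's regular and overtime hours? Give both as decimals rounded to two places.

Regular 32.33 hours, overtime 3.57 hours

Wed: 05:05–10:14 = 5 h 9 min; less 30 min break → 4 h 39 min
Thu: 09:46–20:21 = 10 h 35 min; less 30 min break → 10 h 5 min
Fri: 11:20–23:19 = 11 h 59 min; less 30 min break → 11 h 29 min
Sat: 06:26–11:33 = 5 h 7 min; less 30 min break → 4 h 37 min
Sun: 10:48–16:22 = 5 h 34 min; less 30 min break → 5 h 4 min
Wed reg 4 h 39 min / OT 0 h 0 min; Thu reg 9 h 0 min / OT 1 h 5 min; Fri reg 9 h 0 min / OT 2 h 29 min; Sat reg 4 h 37 min / OT 0 h 0 min; Sun reg 5 h 4 min / OT 0 h 0 min.
Totals: regular 32 h 20 min, overtime 3 h 34 min.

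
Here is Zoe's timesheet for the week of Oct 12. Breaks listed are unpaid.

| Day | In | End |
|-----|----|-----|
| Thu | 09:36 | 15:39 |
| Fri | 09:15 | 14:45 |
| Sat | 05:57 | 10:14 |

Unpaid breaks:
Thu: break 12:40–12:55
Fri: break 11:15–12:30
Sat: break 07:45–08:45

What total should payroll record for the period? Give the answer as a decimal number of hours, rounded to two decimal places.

Thu: 09:36–15:39 = 6 h 3 min; less 15 min break → 5 h 48 min
Fri: 09:15–14:45 = 5 h 30 min; less 75 min break → 4 h 15 min
Sat: 05:57–10:14 = 4 h 17 min; less 60 min break → 3 h 17 min
Total: 5 h 48 min + 4 h 15 min + 3 h 17 min = 13 h 20 min.

13.33 hours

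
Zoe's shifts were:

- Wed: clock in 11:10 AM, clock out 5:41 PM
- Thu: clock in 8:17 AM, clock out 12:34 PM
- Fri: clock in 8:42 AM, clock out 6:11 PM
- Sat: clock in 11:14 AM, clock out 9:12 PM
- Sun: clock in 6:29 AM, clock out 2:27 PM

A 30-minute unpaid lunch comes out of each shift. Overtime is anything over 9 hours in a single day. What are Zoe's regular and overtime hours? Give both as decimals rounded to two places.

Regular 35.25 hours, overtime 0.47 hours

Wed: 11:10 AM–5:41 PM = 6 h 31 min; less 30 min break → 6 h 1 min
Thu: 8:17 AM–12:34 PM = 4 h 17 min; less 30 min break → 3 h 47 min
Fri: 8:42 AM–6:11 PM = 9 h 29 min; less 30 min break → 8 h 59 min
Sat: 11:14 AM–9:12 PM = 9 h 58 min; less 30 min break → 9 h 28 min
Sun: 6:29 AM–2:27 PM = 7 h 58 min; less 30 min break → 7 h 28 min
Wed reg 6 h 1 min / OT 0 h 0 min; Thu reg 3 h 47 min / OT 0 h 0 min; Fri reg 8 h 59 min / OT 0 h 0 min; Sat reg 9 h 0 min / OT 0 h 28 min; Sun reg 7 h 28 min / OT 0 h 0 min.
Totals: regular 35 h 15 min, overtime 0 h 28 min.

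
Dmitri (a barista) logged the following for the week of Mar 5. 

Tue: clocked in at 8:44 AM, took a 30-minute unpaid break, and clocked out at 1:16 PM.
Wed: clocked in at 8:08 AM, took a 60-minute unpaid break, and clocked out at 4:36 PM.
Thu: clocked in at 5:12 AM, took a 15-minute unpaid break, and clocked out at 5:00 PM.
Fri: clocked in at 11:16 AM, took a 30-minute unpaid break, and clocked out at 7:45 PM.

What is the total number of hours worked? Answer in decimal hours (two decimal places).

31.03 hours

Tue: 8:44 AM–1:16 PM = 4 h 32 min; less 30 min break → 4 h 2 min
Wed: 8:08 AM–4:36 PM = 8 h 28 min; less 60 min break → 7 h 28 min
Thu: 5:12 AM–5:00 PM = 11 h 48 min; less 15 min break → 11 h 33 min
Fri: 11:16 AM–7:45 PM = 8 h 29 min; less 30 min break → 7 h 59 min
Total: 4 h 2 min + 7 h 28 min + 11 h 33 min + 7 h 59 min = 31 h 2 min.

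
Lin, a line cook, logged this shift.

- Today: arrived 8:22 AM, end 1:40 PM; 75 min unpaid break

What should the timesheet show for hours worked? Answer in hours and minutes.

4 h 3 min

Today: 8:22 AM–1:40 PM = 5 h 18 min; less 75 min break → 4 h 3 min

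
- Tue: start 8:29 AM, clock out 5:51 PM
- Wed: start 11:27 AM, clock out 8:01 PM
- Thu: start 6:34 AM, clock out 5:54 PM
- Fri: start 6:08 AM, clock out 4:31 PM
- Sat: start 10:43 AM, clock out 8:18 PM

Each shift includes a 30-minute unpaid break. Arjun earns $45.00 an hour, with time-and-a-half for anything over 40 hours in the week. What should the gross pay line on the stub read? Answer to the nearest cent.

Tue: 8:29 AM–5:51 PM = 9 h 22 min; less 30 min break → 8 h 52 min
Wed: 11:27 AM–8:01 PM = 8 h 34 min; less 30 min break → 8 h 4 min
Thu: 6:34 AM–5:54 PM = 11 h 20 min; less 30 min break → 10 h 50 min
Fri: 6:08 AM–4:31 PM = 10 h 23 min; less 30 min break → 9 h 53 min
Sat: 10:43 AM–8:18 PM = 9 h 35 min; less 30 min break → 9 h 5 min
Total worked: 46 h 44 min = 2804 min.
Regular 40 h 0 min = 2400 min at $45.00/h; overtime 6 h 44 min = 404 min at $67.50/h.
Pay = (2400 × $45.00 + 404 × $67.50) ÷ 60 = $2254.50.

$2254.50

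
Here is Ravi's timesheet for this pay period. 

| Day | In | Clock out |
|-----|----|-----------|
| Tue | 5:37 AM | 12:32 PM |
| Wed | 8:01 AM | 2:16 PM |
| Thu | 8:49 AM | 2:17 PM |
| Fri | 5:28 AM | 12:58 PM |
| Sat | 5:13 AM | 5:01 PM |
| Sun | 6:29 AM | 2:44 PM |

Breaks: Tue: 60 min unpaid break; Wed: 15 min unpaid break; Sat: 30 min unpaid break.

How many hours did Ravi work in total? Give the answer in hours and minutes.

44 h 26 min

Tue: 5:37 AM–12:32 PM = 6 h 55 min; less 60 min break → 5 h 55 min
Wed: 8:01 AM–2:16 PM = 6 h 15 min; less 15 min break → 6 h 0 min
Thu: 8:49 AM–2:17 PM = 5 h 28 min
Fri: 5:28 AM–12:58 PM = 7 h 30 min
Sat: 5:13 AM–5:01 PM = 11 h 48 min; less 30 min break → 11 h 18 min
Sun: 6:29 AM–2:44 PM = 8 h 15 min
Total: 5 h 55 min + 6 h 0 min + 5 h 28 min + 7 h 30 min + 11 h 18 min + 8 h 15 min = 44 h 26 min.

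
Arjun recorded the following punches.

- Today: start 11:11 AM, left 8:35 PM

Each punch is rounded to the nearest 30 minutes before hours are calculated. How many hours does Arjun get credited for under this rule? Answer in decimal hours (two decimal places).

9.50 hours

Today: in 11:11 AM→11:00 AM, out 8:35 PM→8:30 PM; 9 h 30 min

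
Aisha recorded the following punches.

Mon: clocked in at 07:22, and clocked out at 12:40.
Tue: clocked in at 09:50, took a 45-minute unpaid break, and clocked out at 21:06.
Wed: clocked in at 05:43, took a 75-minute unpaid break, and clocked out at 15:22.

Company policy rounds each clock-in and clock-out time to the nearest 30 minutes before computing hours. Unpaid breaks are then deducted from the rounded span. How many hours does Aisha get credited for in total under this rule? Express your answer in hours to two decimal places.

Mon: in 07:22→07:30, out 12:40→12:30; 5 h 0 min
Tue: in 09:50→10:00, out 21:06→21:00; 11 h 0 min − 45 min = 10 h 15 min
Wed: in 05:43→05:30, out 15:22→15:30; 10 h 0 min − 75 min = 8 h 45 min
Total credited: 24 h 0 min.

24.00 hours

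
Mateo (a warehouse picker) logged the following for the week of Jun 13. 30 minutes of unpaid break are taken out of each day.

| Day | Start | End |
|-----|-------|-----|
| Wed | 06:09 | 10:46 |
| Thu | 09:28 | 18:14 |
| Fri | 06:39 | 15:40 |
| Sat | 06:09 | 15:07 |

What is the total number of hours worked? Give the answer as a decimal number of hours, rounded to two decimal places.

29.37 hours

Wed: 06:09–10:46 = 4 h 37 min; less 30 min break → 4 h 7 min
Thu: 09:28–18:14 = 8 h 46 min; less 30 min break → 8 h 16 min
Fri: 06:39–15:40 = 9 h 1 min; less 30 min break → 8 h 31 min
Sat: 06:09–15:07 = 8 h 58 min; less 30 min break → 8 h 28 min
Total: 4 h 7 min + 8 h 16 min + 8 h 31 min + 8 h 28 min = 29 h 22 min.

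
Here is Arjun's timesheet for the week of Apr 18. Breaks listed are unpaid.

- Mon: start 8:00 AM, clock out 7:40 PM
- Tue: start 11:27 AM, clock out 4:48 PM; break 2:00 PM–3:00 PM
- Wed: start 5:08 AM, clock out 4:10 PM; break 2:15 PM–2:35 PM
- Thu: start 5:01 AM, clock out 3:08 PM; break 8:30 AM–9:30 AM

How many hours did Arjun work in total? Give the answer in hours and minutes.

Mon: 8:00 AM–7:40 PM = 11 h 40 min
Tue: 11:27 AM–4:48 PM = 5 h 21 min; less 60 min break → 4 h 21 min
Wed: 5:08 AM–4:10 PM = 11 h 2 min; less 20 min break → 10 h 42 min
Thu: 5:01 AM–3:08 PM = 10 h 7 min; less 60 min break → 9 h 7 min
Total: 11 h 40 min + 4 h 21 min + 10 h 42 min + 9 h 7 min = 35 h 50 min.

35 h 50 min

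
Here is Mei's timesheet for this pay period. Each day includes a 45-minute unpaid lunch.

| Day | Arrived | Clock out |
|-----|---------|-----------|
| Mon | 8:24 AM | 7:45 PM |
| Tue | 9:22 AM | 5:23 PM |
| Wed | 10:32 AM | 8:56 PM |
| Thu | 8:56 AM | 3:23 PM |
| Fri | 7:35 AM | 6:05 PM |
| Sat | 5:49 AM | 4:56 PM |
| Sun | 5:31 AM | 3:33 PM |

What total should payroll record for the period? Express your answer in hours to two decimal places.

62.62 hours

Mon: 8:24 AM–7:45 PM = 11 h 21 min; less 45 min break → 10 h 36 min
Tue: 9:22 AM–5:23 PM = 8 h 1 min; less 45 min break → 7 h 16 min
Wed: 10:32 AM–8:56 PM = 10 h 24 min; less 45 min break → 9 h 39 min
Thu: 8:56 AM–3:23 PM = 6 h 27 min; less 45 min break → 5 h 42 min
Fri: 7:35 AM–6:05 PM = 10 h 30 min; less 45 min break → 9 h 45 min
Sat: 5:49 AM–4:56 PM = 11 h 7 min; less 45 min break → 10 h 22 min
Sun: 5:31 AM–3:33 PM = 10 h 2 min; less 45 min break → 9 h 17 min
Total: 10 h 36 min + 7 h 16 min + 9 h 39 min + 5 h 42 min + 9 h 45 min + 10 h 22 min + 9 h 17 min = 62 h 37 min.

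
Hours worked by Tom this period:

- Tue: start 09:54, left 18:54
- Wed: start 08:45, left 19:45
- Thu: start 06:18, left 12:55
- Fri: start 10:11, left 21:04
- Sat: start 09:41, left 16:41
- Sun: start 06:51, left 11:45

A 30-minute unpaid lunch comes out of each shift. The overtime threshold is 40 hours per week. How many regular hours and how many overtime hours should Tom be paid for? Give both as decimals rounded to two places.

Regular 40.00 hours, overtime 6.40 hours

Tue: 09:54–18:54 = 9 h 0 min; less 30 min break → 8 h 30 min
Wed: 08:45–19:45 = 11 h 0 min; less 30 min break → 10 h 30 min
Thu: 06:18–12:55 = 6 h 37 min; less 30 min break → 6 h 7 min
Fri: 10:11–21:04 = 10 h 53 min; less 30 min break → 10 h 23 min
Sat: 09:41–16:41 = 7 h 0 min; less 30 min break → 6 h 30 min
Sun: 06:51–11:45 = 4 h 54 min; less 30 min break → 4 h 24 min
Total worked: 46 h 24 min = 46.40 h.
Threshold 40 h → overtime 6 h 24 min, regular 40 h 0 min.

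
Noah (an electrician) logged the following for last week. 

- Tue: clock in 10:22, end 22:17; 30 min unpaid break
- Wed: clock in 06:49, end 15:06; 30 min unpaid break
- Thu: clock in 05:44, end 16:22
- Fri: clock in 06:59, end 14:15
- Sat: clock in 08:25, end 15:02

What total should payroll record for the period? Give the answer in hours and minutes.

43 h 43 min

Tue: 10:22–22:17 = 11 h 55 min; less 30 min break → 11 h 25 min
Wed: 06:49–15:06 = 8 h 17 min; less 30 min break → 7 h 47 min
Thu: 05:44–16:22 = 10 h 38 min
Fri: 06:59–14:15 = 7 h 16 min
Sat: 08:25–15:02 = 6 h 37 min
Total: 11 h 25 min + 7 h 47 min + 10 h 38 min + 7 h 16 min + 6 h 37 min = 43 h 43 min.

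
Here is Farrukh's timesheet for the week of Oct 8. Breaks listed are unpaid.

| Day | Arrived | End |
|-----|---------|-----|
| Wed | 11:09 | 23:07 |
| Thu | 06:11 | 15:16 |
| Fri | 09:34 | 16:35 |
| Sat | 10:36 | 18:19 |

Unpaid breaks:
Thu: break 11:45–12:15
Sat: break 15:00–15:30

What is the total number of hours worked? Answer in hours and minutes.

Wed: 11:09–23:07 = 11 h 58 min
Thu: 06:11–15:16 = 9 h 5 min; less 30 min break → 8 h 35 min
Fri: 09:34–16:35 = 7 h 1 min
Sat: 10:36–18:19 = 7 h 43 min; less 30 min break → 7 h 13 min
Total: 11 h 58 min + 8 h 35 min + 7 h 1 min + 7 h 13 min = 34 h 47 min.

34 h 47 min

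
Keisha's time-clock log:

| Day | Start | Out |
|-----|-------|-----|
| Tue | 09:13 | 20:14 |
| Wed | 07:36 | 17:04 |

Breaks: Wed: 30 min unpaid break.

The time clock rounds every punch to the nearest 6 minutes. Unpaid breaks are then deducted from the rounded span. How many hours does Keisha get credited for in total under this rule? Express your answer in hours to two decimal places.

Tue: in 09:13→09:12, out 20:14→20:12; 11 h 0 min
Wed: in 07:36→07:36, out 17:04→17:06; 9 h 30 min − 30 min = 9 h 0 min
Total credited: 20 h 0 min.

20.00 hours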